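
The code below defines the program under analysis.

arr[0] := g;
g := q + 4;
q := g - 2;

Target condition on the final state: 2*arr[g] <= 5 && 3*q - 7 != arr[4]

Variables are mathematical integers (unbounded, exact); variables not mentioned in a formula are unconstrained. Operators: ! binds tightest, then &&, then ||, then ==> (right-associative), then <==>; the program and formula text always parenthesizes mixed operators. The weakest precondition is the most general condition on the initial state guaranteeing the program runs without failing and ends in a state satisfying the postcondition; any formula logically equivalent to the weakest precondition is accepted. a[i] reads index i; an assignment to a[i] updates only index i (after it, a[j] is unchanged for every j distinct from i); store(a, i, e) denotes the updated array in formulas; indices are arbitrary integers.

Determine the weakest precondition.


Working backward. After the program, the postcondition 2*arr[g] <= 5 && 3*q - 7 != arr[4] must hold; in canonical form it is 2*arr[g] <= 5 && 3*q != arr[4] + 7.
Before q := g - 2: 2*arr[g] <= 5 && 3*g != arr[4] + 13
Before g := q + 4: 2*arr[q + 4] <= 5 && 3*q != arr[4] + 1
Before arr[0] := g: 2*store(arr, 0, g)[q + 4] <= 5 && 3*q != arr[4] + 1
Answer: WP = 2*store(arr, 0, g)[q + 4] <= 5 && 3*q != arr[4] + 1


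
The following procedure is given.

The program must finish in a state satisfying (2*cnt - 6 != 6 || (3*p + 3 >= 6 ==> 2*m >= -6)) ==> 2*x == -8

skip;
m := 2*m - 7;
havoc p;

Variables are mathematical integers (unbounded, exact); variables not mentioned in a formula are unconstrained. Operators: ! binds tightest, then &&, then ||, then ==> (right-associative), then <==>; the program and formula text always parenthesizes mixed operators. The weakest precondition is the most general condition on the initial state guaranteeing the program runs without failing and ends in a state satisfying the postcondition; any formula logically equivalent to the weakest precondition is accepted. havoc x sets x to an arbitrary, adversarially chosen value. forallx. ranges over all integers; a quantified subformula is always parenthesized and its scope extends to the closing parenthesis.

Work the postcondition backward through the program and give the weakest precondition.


Working backward. After the program, the postcondition (2*cnt - 6 != 6 || (3*p + 3 >= 6 ==> 2*m >= -6)) ==> 2*x == -8 must hold; in canonical form it is (2*cnt != 12 || (3*p >= 3 ==> 2*m >= -6)) ==> 2*x == -8.
Before havoc p: forall p_1. ((2*cnt != 12 || (3*p_1 >= 3 ==> 2*m >= -6)) ==> 2*x == -8)
Before m := 2*m - 7: forall p_1. ((2*cnt != 12 || (3*p_1 >= 3 ==> 4*m >= 8)) ==> 2*x == -8)
Before skip: forall p_1. ((2*cnt != 12 || (3*p_1 >= 3 ==> 4*m >= 8)) ==> 2*x == -8)
Answer: WP = forall p_1. ((2*cnt != 12 || (3*p_1 >= 3 ==> 4*m >= 8)) ==> 2*x == -8)


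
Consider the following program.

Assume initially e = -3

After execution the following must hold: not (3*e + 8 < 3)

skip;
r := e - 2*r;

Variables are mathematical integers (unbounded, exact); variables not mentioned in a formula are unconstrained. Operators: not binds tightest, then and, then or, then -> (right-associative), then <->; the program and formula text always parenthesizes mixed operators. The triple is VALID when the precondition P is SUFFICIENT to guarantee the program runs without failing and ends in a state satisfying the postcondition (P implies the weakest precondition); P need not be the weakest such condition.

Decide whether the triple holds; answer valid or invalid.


Working backward. After the program, the postcondition not (3*e + 8 < 3) must hold; in canonical form it is not (3*e < -5).
Before r := e - 2*r: not (3*e < -5)
Before skip: not (3*e < -5)
The weakest precondition is not (3*e < -5).
Check whether e = -3 implies it.
Countermodel: at the initial state e = -3, the precondition holds but the weakest precondition fails.
Answer: invalid


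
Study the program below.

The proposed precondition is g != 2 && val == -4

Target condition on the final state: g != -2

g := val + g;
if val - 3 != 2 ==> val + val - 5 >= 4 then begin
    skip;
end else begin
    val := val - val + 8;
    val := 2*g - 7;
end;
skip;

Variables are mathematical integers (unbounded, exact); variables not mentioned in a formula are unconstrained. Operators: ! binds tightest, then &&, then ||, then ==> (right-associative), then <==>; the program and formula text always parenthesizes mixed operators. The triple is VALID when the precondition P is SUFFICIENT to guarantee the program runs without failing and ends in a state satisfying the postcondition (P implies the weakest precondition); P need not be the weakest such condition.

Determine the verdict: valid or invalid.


Working backward. After the program, g != -2 must hold.
Before skip: g != -2
Then branch requires g != -2; else branch requires g != -2.
Before the if: ((val != 5 ==> 2*val >= 9) ==> g != -2) && ((!(val != 5 ==> 2*val >= 9)) ==> g != -2)
Before g := val + g: ((val != 5 ==> 2*val >= 9) ==> g + val != -2) && ((!(val != 5 ==> 2*val >= 9)) ==> g + val != -2)
The weakest precondition is ((val != 5 ==> 2*val >= 9) ==> g + val != -2) && ((!(val != 5 ==> 2*val >= 9)) ==> g + val != -2).
Check whether g != 2 && val == -4 implies it.
Every state satisfying the precondition satisfies the weakest precondition: the implication holds.
Answer: valid


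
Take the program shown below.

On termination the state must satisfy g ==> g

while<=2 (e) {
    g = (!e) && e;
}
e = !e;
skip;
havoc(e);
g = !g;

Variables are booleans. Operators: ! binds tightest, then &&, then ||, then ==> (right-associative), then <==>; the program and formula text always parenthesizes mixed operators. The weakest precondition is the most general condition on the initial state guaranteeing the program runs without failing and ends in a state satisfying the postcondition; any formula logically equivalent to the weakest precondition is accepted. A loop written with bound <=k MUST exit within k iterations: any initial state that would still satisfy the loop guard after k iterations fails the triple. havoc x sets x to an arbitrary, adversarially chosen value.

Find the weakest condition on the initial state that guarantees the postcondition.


Working backward. After the program, the postcondition g ==> g must hold; in canonical form it is true.
Before g := !g: true
Before havoc e: true
Before skip: true
Before e := !e: true
Before the loop (bound <=2), unroll the exhaustion recursion (WP_0 = exit-now case; WP_j = one more guarded iteration, up to j = 2):
  WP_0: !e
  WP_1: e ==> (!e)
  WP_2: e ==> (e ==> (!e))
So before the loop: e ==> (e ==> (!e))
Answer: WP = e ==> (e ==> (!e))


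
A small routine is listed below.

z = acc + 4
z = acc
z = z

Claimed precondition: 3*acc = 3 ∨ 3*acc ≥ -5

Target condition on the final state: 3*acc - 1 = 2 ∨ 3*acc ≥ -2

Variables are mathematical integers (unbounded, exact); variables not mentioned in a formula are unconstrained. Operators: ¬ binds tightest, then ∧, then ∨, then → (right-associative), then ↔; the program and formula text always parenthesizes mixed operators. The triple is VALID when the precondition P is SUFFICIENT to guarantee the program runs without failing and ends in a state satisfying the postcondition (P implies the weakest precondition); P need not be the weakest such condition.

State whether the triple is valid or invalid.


Working backward. After the program, the postcondition 3*acc - 1 = 2 ∨ 3*acc ≥ -2 must hold; in canonical form it is 3*acc = 3 ∨ 3*acc ≥ -2.
Before z := z: 3*acc = 3 ∨ 3*acc ≥ -2
Before z := acc: 3*acc = 3 ∨ 3*acc ≥ -2
Before z := acc + 4: 3*acc = 3 ∨ 3*acc ≥ -2
The weakest precondition is 3*acc = 3 ∨ 3*acc ≥ -2.
Check whether 3*acc = 3 ∨ 3*acc ≥ -5 implies it.
Countermodel: at the initial state acc = -1, the precondition holds but the weakest precondition fails.
Answer: invalid


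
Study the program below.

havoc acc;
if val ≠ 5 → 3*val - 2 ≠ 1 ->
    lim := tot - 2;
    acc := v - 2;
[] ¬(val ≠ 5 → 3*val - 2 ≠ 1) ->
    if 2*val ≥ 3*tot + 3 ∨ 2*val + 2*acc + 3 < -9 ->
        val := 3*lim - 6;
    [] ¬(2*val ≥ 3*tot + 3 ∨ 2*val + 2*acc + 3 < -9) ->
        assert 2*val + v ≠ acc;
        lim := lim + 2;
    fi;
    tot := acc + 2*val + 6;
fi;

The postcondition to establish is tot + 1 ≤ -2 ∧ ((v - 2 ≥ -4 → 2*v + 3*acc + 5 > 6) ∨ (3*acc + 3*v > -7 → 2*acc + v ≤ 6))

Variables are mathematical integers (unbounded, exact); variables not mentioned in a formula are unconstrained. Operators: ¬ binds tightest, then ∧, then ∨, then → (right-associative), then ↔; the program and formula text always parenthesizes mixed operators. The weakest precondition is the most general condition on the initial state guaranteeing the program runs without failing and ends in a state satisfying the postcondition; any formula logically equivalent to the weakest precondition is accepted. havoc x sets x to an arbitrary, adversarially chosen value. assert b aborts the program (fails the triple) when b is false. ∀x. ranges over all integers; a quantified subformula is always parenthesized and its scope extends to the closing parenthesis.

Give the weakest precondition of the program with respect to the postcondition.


Working backward. After the program, the postcondition tot + 1 ≤ -2 ∧ ((v - 2 ≥ -4 → 2*v + 3*acc + 5 > 6) ∨ (3*acc + 3*v > -7 → 2*acc + v ≤ 6)) must hold; in canonical form it is tot ≤ -3 ∧ ((v ≥ -2 → 3*acc + 2*v > 1) ∨ (3*acc + 3*v > -7 → 2*acc + v ≤ 6)).
Then branch requires tot ≤ -3 ∧ ((v ≥ -2 → 5*v > 7) ∨ (6*v > -1 → 3*v ≤ 10)); else branch requires ((2*val ≥ 3*tot + 3 ∨ 2*acc + 2*val < -12) → (acc + 6*lim ≤ 3 ∧ ((v ≥ -2 → 3*acc + 2*v > 1) ∨ (3*acc + 3*v > -7 → 2*acc + v ≤ 6)))) ∧ ((¬(2*val ≥ 3*tot + 3 ∨ 2*acc + 2*val < -12)) → (v + 2*val ≠ acc ∧ acc + 2*val ≤ -9 ∧ ((v ≥ -2 → 3*acc + 2*v > 1) ∨ (3*acc + 3*v > -7 → 2*acc + v ≤ 6)))).
Before the if: ((val ≠ 5 → 3*val ≠ 3) → (tot ≤ -3 ∧ ((v ≥ -2 → 5*v > 7) ∨ (6*v > -1 → 3*v ≤ 10)))) ∧ ((¬(val ≠ 5 → 3*val ≠ 3)) → (((2*val ≥ 3*tot + 3 ∨ 2*acc + 2*val < -12) → (acc + 6*lim ≤ 3 ∧ ((v ≥ -2 → 3*acc + 2*v > 1) ∨ (3*acc + 3*v > -7 → 2*acc + v ≤ 6)))) ∧ ((¬(2*val ≥ 3*tot + 3 ∨ 2*acc + 2*val < -12)) → (v + 2*val ≠ acc ∧ acc + 2*val ≤ -9 ∧ ((v ≥ -2 → 3*acc + 2*v > 1) ∨ (3*acc + 3*v > -7 → 2*acc + v ≤ 6))))))
Before havoc acc: ∀acc_1. (((val ≠ 5 → 3*val ≠ 3) → (tot ≤ -3 ∧ ((v ≥ -2 → 5*v > 7) ∨ (6*v > -1 → 3*v ≤ 10)))) ∧ ((¬(val ≠ 5 → 3*val ≠ 3)) → (((2*val ≥ 3*tot + 3 ∨ 2*acc_1 + 2*val < -12) → (acc_1 + 6*lim ≤ 3 ∧ ((v ≥ -2 → 3*acc_1 + 2*v > 1) ∨ (3*acc_1 + 3*v > -7 → 2*acc_1 + v ≤ 6)))) ∧ ((¬(2*val ≥ 3*tot + 3 ∨ 2*acc_1 + 2*val < -12)) → (v + 2*val ≠ acc_1 ∧ acc_1 + 2*val ≤ -9 ∧ ((v ≥ -2 → 3*acc_1 + 2*v > 1) ∨ (3*acc_1 + 3*v > -7 → 2*acc_1 + v ≤ 6)))))))
Answer: WP = ∀acc_1. (((val ≠ 5 → 3*val ≠ 3) → (tot ≤ -3 ∧ ((v ≥ -2 → 5*v > 7) ∨ (6*v > -1 → 3*v ≤ 10)))) ∧ ((¬(val ≠ 5 → 3*val ≠ 3)) → (((2*val ≥ 3*tot + 3 ∨ 2*acc_1 + 2*val < -12) → (acc_1 + 6*lim ≤ 3 ∧ ((v ≥ -2 → 3*acc_1 + 2*v > 1) ∨ (3*acc_1 + 3*v > -7 → 2*acc_1 + v ≤ 6)))) ∧ ((¬(2*val ≥ 3*tot + 3 ∨ 2*acc_1 + 2*val < -12)) → (v + 2*val ≠ acc_1 ∧ acc_1 + 2*val ≤ -9 ∧ ((v ≥ -2 → 3*acc_1 + 2*v > 1) ∨ (3*acc_1 + 3*v > -7 → 2*acc_1 + v ≤ 6)))))))


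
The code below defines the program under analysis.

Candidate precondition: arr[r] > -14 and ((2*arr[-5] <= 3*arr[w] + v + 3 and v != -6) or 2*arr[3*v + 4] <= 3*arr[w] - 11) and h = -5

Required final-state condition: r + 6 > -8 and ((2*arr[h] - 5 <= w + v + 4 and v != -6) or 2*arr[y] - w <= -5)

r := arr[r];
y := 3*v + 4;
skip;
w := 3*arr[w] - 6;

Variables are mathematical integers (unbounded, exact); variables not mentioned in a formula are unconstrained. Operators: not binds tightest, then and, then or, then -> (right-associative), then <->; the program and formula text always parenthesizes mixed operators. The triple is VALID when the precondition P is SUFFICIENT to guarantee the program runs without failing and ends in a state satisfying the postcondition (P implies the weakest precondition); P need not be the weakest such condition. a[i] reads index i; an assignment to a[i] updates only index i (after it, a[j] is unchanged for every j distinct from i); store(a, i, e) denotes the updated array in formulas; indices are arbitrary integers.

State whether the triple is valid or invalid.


Working backward. After the program, the postcondition r + 6 > -8 and ((2*arr[h] - 5 <= w + v + 4 and v != -6) or 2*arr[y] - w <= -5) must hold; in canonical form it is r > -14 and ((2*arr[h] <= v + w + 9 and v != -6) or 2*arr[y] <= w - 5).
Before w := 3*arr[w] - 6: r > -14 and ((2*arr[h] <= 3*arr[w] + v + 3 and v != -6) or 2*arr[y] <= 3*arr[w] - 11)
Before skip: r > -14 and ((2*arr[h] <= 3*arr[w] + v + 3 and v != -6) or 2*arr[y] <= 3*arr[w] - 11)
Before y := 3*v + 4: r > -14 and ((2*arr[h] <= 3*arr[w] + v + 3 and v != -6) or 2*arr[3*v + 4] <= 3*arr[w] - 11)
Before r := arr[r]: arr[r] > -14 and ((2*arr[h] <= 3*arr[w] + v + 3 and v != -6) or 2*arr[3*v + 4] <= 3*arr[w] - 11)
The weakest precondition is arr[r] > -14 and ((2*arr[h] <= 3*arr[w] + v + 3 and v != -6) or 2*arr[3*v + 4] <= 3*arr[w] - 11).
Check whether arr[r] > -14 and ((2*arr[-5] <= 3*arr[w] + v + 3 and v != -6) or 2*arr[3*v + 4] <= 3*arr[w] - 11) and h = -5 implies it.
Every state satisfying the precondition satisfies the weakest precondition: the implication holds.
Answer: valid


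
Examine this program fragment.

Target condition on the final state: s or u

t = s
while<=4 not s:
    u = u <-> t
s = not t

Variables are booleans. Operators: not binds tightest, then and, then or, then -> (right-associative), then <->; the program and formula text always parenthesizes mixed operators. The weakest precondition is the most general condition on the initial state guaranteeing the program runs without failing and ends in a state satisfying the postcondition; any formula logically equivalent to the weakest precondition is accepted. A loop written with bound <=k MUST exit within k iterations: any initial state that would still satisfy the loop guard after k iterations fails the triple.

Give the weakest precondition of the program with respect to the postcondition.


Working backward. After the program, s or u must hold.
Before s := not t: (not t) or u
Before the loop (bound <=4), unroll the exhaustion recursion (WP_0 = exit-now case; WP_j = one more guarded iteration, up to j = 4):
  WP_0: s and ((not t) or u)
  WP_1: ((not s) -> (s and ((not t) or (u <-> t)))) and (s -> ((not t) or u))
  WP_2: ((not s) -> (((not s) -> (s and ((not t) or ((u <-> t) <-> t)))) and (s -> ((not t) or (u <-> t))))) and (s -> ((not t) or u))
  WP_3: ((not s) -> (((not s) -> (((not s) -> (s and ((not t) or (((u <-> t) <-> t) <-> t)))) and (s -> ((not t) or ((u <-> t) <-> t))))) and (s -> ((not t) or (u <-> t))))) and (s -> ((not t) or u))
  WP_4: ((not s) -> (((not s) -> (((not s) -> (((not s) -> (s and ((not t) or ((((u <-> t) <-> t) <-> t) <-> t)))) and (s -> ((not t) or (((u <-> t) <-> t) <-> t))))) and (s -> ((not t) or ((u <-> t) <-> t))))) and (s -> ((not t) or (u <-> t))))) and (s -> ((not t) or u))
So before the loop: ((not s) -> (((not s) -> (((not s) -> (((not s) -> (s and ((not t) or ((((u <-> t) <-> t) <-> t) <-> t)))) and (s -> ((not t) or (((u <-> t) <-> t) <-> t))))) and (s -> ((not t) or ((u <-> t) <-> t))))) and (s -> ((not t) or (u <-> t))))) and (s -> ((not t) or u))
Before t := s: ((not s) -> (((not s) -> (((not s) -> (((not s) -> (s and ((not s) or ((((u <-> s) <-> s) <-> s) <-> s)))) and (s -> ((not s) or (((u <-> s) <-> s) <-> s))))) and (s -> ((not s) or ((u <-> s) <-> s))))) and (s -> ((not s) or (u <-> s))))) and (s -> ((not s) or u))
Answer: WP = ((not s) -> (((not s) -> (((not s) -> (((not s) -> (s and ((not s) or ((((u <-> s) <-> s) <-> s) <-> s)))) and (s -> ((not s) or (((u <-> s) <-> s) <-> s))))) and (s -> ((not s) or ((u <-> s) <-> s))))) and (s -> ((not s) or (u <-> s))))) and (s -> ((not s) or u))


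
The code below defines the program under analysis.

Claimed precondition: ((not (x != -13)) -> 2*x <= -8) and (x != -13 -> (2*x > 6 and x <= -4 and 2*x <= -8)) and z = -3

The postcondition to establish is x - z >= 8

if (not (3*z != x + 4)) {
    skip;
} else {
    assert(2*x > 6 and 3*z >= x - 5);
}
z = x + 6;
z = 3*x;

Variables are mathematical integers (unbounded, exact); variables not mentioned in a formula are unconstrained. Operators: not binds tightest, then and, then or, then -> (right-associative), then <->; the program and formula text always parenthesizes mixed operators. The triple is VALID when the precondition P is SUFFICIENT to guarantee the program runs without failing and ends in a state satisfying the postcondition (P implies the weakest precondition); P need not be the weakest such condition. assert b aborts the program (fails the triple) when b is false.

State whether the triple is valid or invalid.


Working backward. After the program, the postcondition x - z >= 8 must hold; in canonical form it is x >= z + 8.
Before z := 3*x: 2*x <= -8
Before z := x + 6: 2*x <= -8
Then branch requires 2*x <= -8; else branch requires 2*x > 6 and 3*z >= x - 5 and 2*x <= -8.
Before the if: ((not (3*z != x + 4)) -> 2*x <= -8) and (3*z != x + 4 -> (2*x > 6 and 3*z >= x - 5 and 2*x <= -8))
The weakest precondition is ((not (3*z != x + 4)) -> 2*x <= -8) and (3*z != x + 4 -> (2*x > 6 and 3*z >= x - 5 and 2*x <= -8)).
Check whether ((not (x != -13)) -> 2*x <= -8) and (x != -13 -> (2*x > 6 and x <= -4 and 2*x <= -8)) and z = -3 implies it.
Every state satisfying the precondition satisfies the weakest precondition: the implication holds.
Answer: valid


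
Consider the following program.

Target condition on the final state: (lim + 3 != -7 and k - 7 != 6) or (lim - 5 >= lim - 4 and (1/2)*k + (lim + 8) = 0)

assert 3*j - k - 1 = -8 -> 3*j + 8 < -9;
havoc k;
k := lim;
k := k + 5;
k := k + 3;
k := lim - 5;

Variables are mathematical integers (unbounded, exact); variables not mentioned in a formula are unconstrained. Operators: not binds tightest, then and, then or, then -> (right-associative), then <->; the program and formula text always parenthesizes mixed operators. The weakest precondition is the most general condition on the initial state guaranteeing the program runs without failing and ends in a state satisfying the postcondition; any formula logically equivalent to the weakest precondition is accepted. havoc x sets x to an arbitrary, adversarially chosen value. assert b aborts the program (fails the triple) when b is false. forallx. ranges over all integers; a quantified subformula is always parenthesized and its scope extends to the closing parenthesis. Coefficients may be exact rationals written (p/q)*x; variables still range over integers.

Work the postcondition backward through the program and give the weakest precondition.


Working backward. After the program, the postcondition (lim + 3 != -7 and k - 7 != 6) or (lim - 5 >= lim - 4 and (1/2)*k + (lim + 8) = 0) must hold; in canonical form it is lim != -10 and k != 13.
Before k := lim - 5: lim != -10 and lim != 18
Before k := k + 3: lim != -10 and lim != 18
Before k := k + 5: lim != -10 and lim != 18
Before k := lim: lim != -10 and lim != 18
Before havoc k: lim != -10 and lim != 18
Before assert 3*j - k - 1 = -8 -> 3*j + 8 < -9: (3*j = k - 7 -> 3*j < -17) and lim != -10 and lim != 18
Answer: WP = (3*j = k - 7 -> 3*j < -17) and lim != -10 and lim != 18


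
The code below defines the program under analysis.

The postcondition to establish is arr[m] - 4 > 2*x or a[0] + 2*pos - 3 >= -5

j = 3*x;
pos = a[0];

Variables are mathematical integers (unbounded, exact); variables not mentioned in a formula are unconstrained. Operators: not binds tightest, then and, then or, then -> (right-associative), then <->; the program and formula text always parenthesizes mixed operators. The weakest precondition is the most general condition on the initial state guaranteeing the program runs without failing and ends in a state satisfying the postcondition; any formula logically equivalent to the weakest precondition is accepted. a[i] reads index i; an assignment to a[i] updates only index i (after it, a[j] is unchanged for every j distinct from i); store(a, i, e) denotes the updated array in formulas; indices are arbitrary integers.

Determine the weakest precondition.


Working backward. After the program, the postcondition arr[m] - 4 > 2*x or a[0] + 2*pos - 3 >= -5 must hold; in canonical form it is arr[m] > 2*x + 4 or a[0] + 2*pos >= -2.
Before pos := a[0]: arr[m] > 2*x + 4 or 3*a[0] >= -2
Before j := 3*x: arr[m] > 2*x + 4 or 3*a[0] >= -2
Answer: WP = arr[m] > 2*x + 4 or 3*a[0] >= -2


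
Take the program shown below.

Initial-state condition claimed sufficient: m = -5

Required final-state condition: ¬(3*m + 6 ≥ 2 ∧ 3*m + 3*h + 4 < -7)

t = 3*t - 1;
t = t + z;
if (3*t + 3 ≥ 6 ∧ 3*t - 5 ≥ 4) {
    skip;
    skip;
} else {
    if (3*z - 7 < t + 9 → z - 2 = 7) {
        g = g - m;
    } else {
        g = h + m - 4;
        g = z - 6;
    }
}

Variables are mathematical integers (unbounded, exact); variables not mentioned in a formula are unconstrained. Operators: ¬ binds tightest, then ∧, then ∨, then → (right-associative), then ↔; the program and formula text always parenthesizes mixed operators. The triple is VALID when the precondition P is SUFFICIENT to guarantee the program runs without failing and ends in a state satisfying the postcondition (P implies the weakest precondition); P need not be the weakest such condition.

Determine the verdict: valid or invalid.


Working backward. After the program, the postcondition ¬(3*m + 6 ≥ 2 ∧ 3*m + 3*h + 4 < -7) must hold; in canonical form it is ¬(3*m ≥ -4 ∧ 3*h + 3*m < -11).
Then branch requires ¬(3*m ≥ -4 ∧ 3*h + 3*m < -11); else branch requires ((3*z < t + 16 → z = 9) → (¬(3*m ≥ -4 ∧ 3*h + 3*m < -11))) ∧ ((¬(3*z < t + 16 → z = 9)) → (¬(3*m ≥ -4 ∧ 3*h + 3*m < -11))).
Before the if: ((3*t ≥ 3 ∧ 3*t ≥ 9) → (¬(3*m ≥ -4 ∧ 3*h + 3*m < -11))) ∧ ((¬(3*t ≥ 3 ∧ 3*t ≥ 9)) → (((3*z < t + 16 → z = 9) → (¬(3*m ≥ -4 ∧ 3*h + 3*m < -11))) ∧ ((¬(3*z < t + 16 → z = 9)) → (¬(3*m ≥ -4 ∧ 3*h + 3*m < -11)))))
Before t := t + z: ((3*t + 3*z ≥ 3 ∧ 3*t + 3*z ≥ 9) → (¬(3*m ≥ -4 ∧ 3*h + 3*m < -11))) ∧ ((¬(3*t + 3*z ≥ 3 ∧ 3*t + 3*z ≥ 9)) → (((2*z < t + 16 → z = 9) → (¬(3*m ≥ -4 ∧ 3*h + 3*m < -11))) ∧ ((¬(2*z < t + 16 → z = 9)) → (¬(3*m ≥ -4 ∧ 3*h + 3*m < -11)))))
Before t := 3*t - 1: ((9*t + 3*z ≥ 6 ∧ 9*t + 3*z ≥ 12) → (¬(3*m ≥ -4 ∧ 3*h + 3*m < -11))) ∧ ((¬(9*t + 3*z ≥ 6 ∧ 9*t + 3*z ≥ 12)) → (((2*z < 3*t + 15 → z = 9) → (¬(3*m ≥ -4 ∧ 3*h + 3*m < -11))) ∧ ((¬(2*z < 3*t + 15 → z = 9)) → (¬(3*m ≥ -4 ∧ 3*h + 3*m < -11)))))
The weakest precondition is ((9*t + 3*z ≥ 6 ∧ 9*t + 3*z ≥ 12) → (¬(3*m ≥ -4 ∧ 3*h + 3*m < -11))) ∧ ((¬(9*t + 3*z ≥ 6 ∧ 9*t + 3*z ≥ 12)) → (((2*z < 3*t + 15 → z = 9) → (¬(3*m ≥ -4 ∧ 3*h + 3*m < -11))) ∧ ((¬(2*z < 3*t + 15 → z = 9)) → (¬(3*m ≥ -4 ∧ 3*h + 3*m < -11))))).
Check whether m = -5 implies it.
Every state satisfying the precondition satisfies the weakest precondition: the implication holds.
Answer: valid


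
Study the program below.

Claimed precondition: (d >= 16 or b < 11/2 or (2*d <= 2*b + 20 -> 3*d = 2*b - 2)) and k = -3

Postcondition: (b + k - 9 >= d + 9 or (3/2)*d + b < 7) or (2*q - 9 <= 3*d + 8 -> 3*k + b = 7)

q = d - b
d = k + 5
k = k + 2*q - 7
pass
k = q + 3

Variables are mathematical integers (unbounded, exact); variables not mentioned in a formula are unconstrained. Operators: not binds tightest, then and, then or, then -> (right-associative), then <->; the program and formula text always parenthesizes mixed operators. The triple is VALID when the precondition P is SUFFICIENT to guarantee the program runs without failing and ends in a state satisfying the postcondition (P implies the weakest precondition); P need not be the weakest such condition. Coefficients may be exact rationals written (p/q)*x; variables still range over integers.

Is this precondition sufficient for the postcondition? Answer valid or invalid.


Working backward. After the program, the postcondition (b + k - 9 >= d + 9 or (3/2)*d + b < 7) or (2*q - 9 <= 3*d + 8 -> 3*k + b = 7) must hold; in canonical form it is b + k >= d + 18 or b + (3/2)*d < 7 or (2*q <= 3*d + 17 -> b + 3*k = 7).
Before k := q + 3: b + q >= d + 15 or b + (3/2)*d < 7 or (2*q <= 3*d + 17 -> b + 3*q = -2)
Before skip: b + q >= d + 15 or b + (3/2)*d < 7 or (2*q <= 3*d + 17 -> b + 3*q = -2)
Before k := k + 2*q - 7: b + q >= d + 15 or b + (3/2)*d < 7 or (2*q <= 3*d + 17 -> b + 3*q = -2)
Before d := k + 5: b + q >= k + 20 or b + (3/2)*k < -1/2 or (2*q <= 3*k + 32 -> b + 3*q = -2)
Before q := d - b: d >= k + 20 or b + (3/2)*k < -1/2 or (2*d <= 2*b + 3*k + 32 -> 3*d = 2*b - 2)
The weakest precondition is d >= k + 20 or b + (3/2)*k < -1/2 or (2*d <= 2*b + 3*k + 32 -> 3*d = 2*b - 2).
Check whether (d >= 16 or b < 11/2 or (2*d <= 2*b + 20 -> 3*d = 2*b - 2)) and k = -3 implies it.
Countermodel: at the initial state b = 4, d = 15, k = -3, the precondition holds but the weakest precondition fails.
Answer: invalid


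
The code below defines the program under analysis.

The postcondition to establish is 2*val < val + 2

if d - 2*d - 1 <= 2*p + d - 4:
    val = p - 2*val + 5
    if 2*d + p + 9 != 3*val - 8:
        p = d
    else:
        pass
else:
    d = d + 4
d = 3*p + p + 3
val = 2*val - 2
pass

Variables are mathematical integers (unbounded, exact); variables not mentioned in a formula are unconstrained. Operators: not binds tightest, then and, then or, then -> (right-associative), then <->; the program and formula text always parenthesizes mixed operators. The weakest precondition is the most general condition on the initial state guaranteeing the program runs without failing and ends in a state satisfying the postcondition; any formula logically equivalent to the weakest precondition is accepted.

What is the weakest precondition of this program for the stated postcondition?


Working backward. After the program, the postcondition 2*val < val + 2 must hold; in canonical form it is val < 2.
Before skip: val < 2
Before val := 2*val - 2: 2*val < 4
Before d := 3*p + p + 3: 2*val < 4
Then branch requires (2*d + 6*val != 2*p - 2 -> 2*p < 4*val - 6) and ((not (2*d + 6*val != 2*p - 2)) -> 2*p < 4*val - 6); else branch requires 2*val < 4.
Before the if: (2*d + 2*p >= 3 -> ((2*d + 6*val != 2*p - 2 -> 2*p < 4*val - 6) and ((not (2*d + 6*val != 2*p - 2)) -> 2*p < 4*val - 6))) and ((not (2*d + 2*p >= 3)) -> 2*val < 4)
Answer: WP = (2*d + 2*p >= 3 -> ((2*d + 6*val != 2*p - 2 -> 2*p < 4*val - 6) and ((not (2*d + 6*val != 2*p - 2)) -> 2*p < 4*val - 6))) and ((not (2*d + 2*p >= 3)) -> 2*val < 4)


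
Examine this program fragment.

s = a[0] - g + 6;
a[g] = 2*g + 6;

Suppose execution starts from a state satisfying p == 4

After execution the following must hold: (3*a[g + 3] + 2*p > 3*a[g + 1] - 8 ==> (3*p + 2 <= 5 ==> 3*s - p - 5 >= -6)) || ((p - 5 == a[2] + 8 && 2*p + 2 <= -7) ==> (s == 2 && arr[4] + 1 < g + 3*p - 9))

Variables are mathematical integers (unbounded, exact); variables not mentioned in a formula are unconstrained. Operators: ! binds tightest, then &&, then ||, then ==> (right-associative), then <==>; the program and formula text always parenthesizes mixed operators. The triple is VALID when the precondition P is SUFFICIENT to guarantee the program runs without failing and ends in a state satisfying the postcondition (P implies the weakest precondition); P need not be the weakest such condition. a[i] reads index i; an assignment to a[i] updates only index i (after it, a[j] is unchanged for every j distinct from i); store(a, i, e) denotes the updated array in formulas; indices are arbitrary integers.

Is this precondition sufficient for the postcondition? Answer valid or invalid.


Working backward. After the program, the postcondition (3*a[g + 3] + 2*p > 3*a[g + 1] - 8 ==> (3*p + 2 <= 5 ==> 3*s - p - 5 >= -6)) || ((p - 5 == a[2] + 8 && 2*p + 2 <= -7) ==> (s == 2 && arr[4] + 1 < g + 3*p - 9)) must hold; in canonical form it is (3*a[g + 3] + 2*p > 3*a[g + 1] - 8 ==> (3*p <= 3 ==> 3*s >= p - 1)) || ((p == a[2] + 13 && 2*p <= -9) ==> (s == 2 && arr[4] < g + 3*p - 10)).
Before a[g] := 2*g + 6: (3*store(a, g, 2*g + 6)[g + 3] + 2*p > 3*store(a, g, 2*g + 6)[g + 1] - 8 ==> (3*p <= 3 ==> 3*s >= p - 1)) || ((p == store(a, g, 2*g + 6)[2] + 13 && 2*p <= -9) ==> (s == 2 && arr[4] < g + 3*p - 10))
Before s := a[0] - g + 6: (3*store(a, g, 2*g + 6)[g + 3] + 2*p > 3*store(a, g, 2*g + 6)[g + 1] - 8 ==> (3*p <= 3 ==> 3*a[0] >= 3*g + p - 19)) || ((p == store(a, g, 2*g + 6)[2] + 13 && 2*p <= -9) ==> (a[0] == g - 4 && arr[4] < g + 3*p - 10))
The weakest precondition is (3*store(a, g, 2*g + 6)[g + 3] + 2*p > 3*store(a, g, 2*g + 6)[g + 1] - 8 ==> (3*p <= 3 ==> 3*a[0] >= 3*g + p - 19)) || ((p == store(a, g, 2*g + 6)[2] + 13 && 2*p <= -9) ==> (a[0] == g - 4 && arr[4] < g + 3*p - 10)).
Check whether p == 4 implies it.
Every state satisfying the precondition satisfies the weakest precondition: the implication holds.
Answer: valid


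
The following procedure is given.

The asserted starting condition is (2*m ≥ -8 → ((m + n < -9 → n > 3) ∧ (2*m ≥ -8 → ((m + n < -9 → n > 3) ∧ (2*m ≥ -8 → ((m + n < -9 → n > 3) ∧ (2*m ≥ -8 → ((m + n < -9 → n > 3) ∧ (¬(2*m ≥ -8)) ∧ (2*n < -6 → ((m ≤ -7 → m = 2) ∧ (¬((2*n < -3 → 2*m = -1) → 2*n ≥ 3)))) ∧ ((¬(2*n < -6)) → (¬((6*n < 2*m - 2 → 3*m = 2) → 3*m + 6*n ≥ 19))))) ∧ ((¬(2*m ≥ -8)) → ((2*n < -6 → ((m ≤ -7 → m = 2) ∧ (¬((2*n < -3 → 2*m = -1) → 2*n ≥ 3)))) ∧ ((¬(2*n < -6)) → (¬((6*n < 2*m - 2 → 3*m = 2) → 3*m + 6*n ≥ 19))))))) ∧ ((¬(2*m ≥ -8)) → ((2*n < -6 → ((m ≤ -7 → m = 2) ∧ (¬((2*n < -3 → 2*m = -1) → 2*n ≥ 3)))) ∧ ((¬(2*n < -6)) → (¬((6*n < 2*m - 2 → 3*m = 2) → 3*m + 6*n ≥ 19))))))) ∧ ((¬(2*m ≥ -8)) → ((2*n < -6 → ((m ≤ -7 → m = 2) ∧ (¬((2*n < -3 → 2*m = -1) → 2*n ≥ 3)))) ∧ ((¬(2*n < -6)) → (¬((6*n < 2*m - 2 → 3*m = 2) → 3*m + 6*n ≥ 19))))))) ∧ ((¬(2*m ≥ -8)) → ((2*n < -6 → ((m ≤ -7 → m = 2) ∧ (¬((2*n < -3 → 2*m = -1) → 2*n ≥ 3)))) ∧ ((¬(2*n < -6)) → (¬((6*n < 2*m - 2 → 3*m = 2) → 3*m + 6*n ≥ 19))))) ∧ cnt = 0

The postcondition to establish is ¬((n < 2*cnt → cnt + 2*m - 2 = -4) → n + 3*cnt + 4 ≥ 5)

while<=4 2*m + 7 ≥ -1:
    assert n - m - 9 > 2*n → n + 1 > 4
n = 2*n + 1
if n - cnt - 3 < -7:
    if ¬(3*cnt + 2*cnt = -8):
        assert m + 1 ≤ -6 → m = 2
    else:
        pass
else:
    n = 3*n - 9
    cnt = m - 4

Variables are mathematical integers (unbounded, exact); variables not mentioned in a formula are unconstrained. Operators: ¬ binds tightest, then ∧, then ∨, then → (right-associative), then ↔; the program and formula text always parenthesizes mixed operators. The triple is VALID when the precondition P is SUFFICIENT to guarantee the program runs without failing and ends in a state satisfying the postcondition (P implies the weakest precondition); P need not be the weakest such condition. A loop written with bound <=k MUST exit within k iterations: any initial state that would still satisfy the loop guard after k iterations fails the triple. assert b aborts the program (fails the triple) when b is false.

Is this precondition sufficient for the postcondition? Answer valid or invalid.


Working backward. After the program, the postcondition ¬((n < 2*cnt → cnt + 2*m - 2 = -4) → n + 3*cnt + 4 ≥ 5) must hold; in canonical form it is ¬((n < 2*cnt → cnt + 2*m = -2) → 3*cnt + n ≥ 1).
Then branch requires ((¬(5*cnt = -8)) → ((m ≤ -7 → m = 2) ∧ (¬((n < 2*cnt → cnt + 2*m = -2) → 3*cnt + n ≥ 1)))) ∧ (5*cnt = -8 → (¬((n < 2*cnt → cnt + 2*m = -2) → 3*cnt + n ≥ 1))); else branch requires ¬((3*n < 2*m + 1 → 3*m = 2) → 3*m + 3*n ≥ 22).
Before the if: (n < cnt - 4 → (((¬(5*cnt = -8)) → ((m ≤ -7 → m = 2) ∧ (¬((n < 2*cnt → cnt + 2*m = -2) → 3*cnt + n ≥ 1)))) ∧ (5*cnt = -8 → (¬((n < 2*cnt → cnt + 2*m = -2) → 3*cnt + n ≥ 1))))) ∧ ((¬(n < cnt - 4)) → (¬((3*n < 2*m + 1 → 3*m = 2) → 3*m + 3*n ≥ 22)))
Before n := 2*n + 1: (2*n < cnt - 5 → (((¬(5*cnt = -8)) → ((m ≤ -7 → m = 2) ∧ (¬((2*n < 2*cnt - 1 → cnt + 2*m = -2) → 3*cnt + 2*n ≥ 0)))) ∧ (5*cnt = -8 → (¬((2*n < 2*cnt - 1 → cnt + 2*m = -2) → 3*cnt + 2*n ≥ 0))))) ∧ ((¬(2*n < cnt - 5)) → (¬((6*n < 2*m - 2 → 3*m = 2) → 3*m + 6*n ≥ 19)))
Before the loop (bound <=4), unroll the exhaustion recursion (WP_0 = exit-now case; WP_j = one more guarded iteration, up to j = 4):
  WP_0: (¬(2*m ≥ -8)) ∧ (2*n < cnt - 5 → (((¬(5*cnt = -8)) → ((m ≤ -7 → m = 2) ∧ (¬((2*n < 2*cnt - 1 → cnt + 2*m = -2) → 3*cnt + 2*n ≥ 0)))) ∧ (5*cnt = -8 → (¬((2*n < 2*cnt - 1 → cnt + 2*m = -2) → 3*cnt + 2*n ≥ 0))))) ∧ ((¬(2*n < cnt - 5)) → (¬((6*n < 2*m - 2 → 3*m = 2) → 3*m + 6*n ≥ 19)))
  WP_1: (2*m ≥ -8 → ((m + n < -9 → n > 3) ∧ (¬(2*m ≥ -8)) ∧ (2*n < cnt - 5 → (((¬(5*cnt = -8)) → ((m ≤ -7 → m = 2) ∧ (¬((2*n < 2*cnt - 1 → cnt + 2*m = -2) → 3*cnt + 2*n ≥ 0)))) ∧ (5*cnt = -8 → (¬((2*n < 2*cnt - 1 → cnt + 2*m = -2) → 3*cnt + 2*n ≥ 0))))) ∧ ((¬(2*n < cnt - 5)) → (¬((6*n < 2*m - 2 → 3*m = 2) → 3*m + 6*n ≥ 19))))) ∧ ((¬(2*m ≥ -8)) → ((2*n < cnt - 5 → (((¬(5*cnt = -8)) → ((m ≤ -7 → m = 2) ∧ (¬((2*n < 2*cnt - 1 → cnt + 2*m = -2) → 3*cnt + 2*n ≥ 0)))) ∧ (5*cnt = -8 → (¬((2*n < 2*cnt - 1 → cnt + 2*m = -2) → 3*cnt + 2*n ≥ 0))))) ∧ ((¬(2*n < cnt - 5)) → (¬((6*n < 2*m - 2 → 3*m = 2) → 3*m + 6*n ≥ 19)))))
  WP_2: (2*m ≥ -8 → ((m + n < -9 → n > 3) ∧ (2*m ≥ -8 → ((m + n < -9 → n > 3) ∧ (¬(2*m ≥ -8)) ∧ (2*n < cnt - 5 → (((¬(5*cnt = -8)) → ((m ≤ -7 → m = 2) ∧ (¬((2*n < 2*cnt - 1 → cnt + 2*m = -2) → 3*cnt + 2*n ≥ 0)))) ∧ (5*cnt = -8 → (¬((2*n < 2*cnt - 1 → cnt + 2*m = -2) → 3*cnt + 2*n ≥ 0))))) ∧ ((¬(2*n < cnt - 5)) → (¬((6*n < 2*m - 2 → 3*m = 2) → 3*m + 6*n ≥ 19))))) ∧ ((¬(2*m ≥ -8)) → ((2*n < cnt - 5 → (((¬(5*cnt = -8)) → ((m ≤ -7 → m = 2) ∧ (¬((2*n < 2*cnt - 1 → cnt + 2*m = -2) → 3*cnt + 2*n ≥ 0)))) ∧ (5*cnt = -8 → (¬((2*n < 2*cnt - 1 → cnt + 2*m = -2) → 3*cnt + 2*n ≥ 0))))) ∧ ((¬(2*n < cnt - 5)) → (¬((6*n < 2*m - 2 → 3*m = 2) → 3*m + 6*n ≥ 19))))))) ∧ ((¬(2*m ≥ -8)) → ((2*n < cnt - 5 → (((¬(5*cnt = -8)) → ((m ≤ -7 → m = 2) ∧ (¬((2*n < 2*cnt - 1 → cnt + 2*m = -2) → 3*cnt + 2*n ≥ 0)))) ∧ (5*cnt = -8 → (¬((2*n < 2*cnt - 1 → cnt + 2*m = -2) → 3*cnt + 2*n ≥ 0))))) ∧ ((¬(2*n < cnt - 5)) → (¬((6*n < 2*m - 2 → 3*m = 2) → 3*m + 6*n ≥ 19)))))
  WP_3: (2*m ≥ -8 → ((m + n < -9 → n > 3) ∧ (2*m ≥ -8 → ((m + n < -9 → n > 3) ∧ (2*m ≥ -8 → ((m + n < -9 → n > 3) ∧ (¬(2*m ≥ -8)) ∧ (2*n < cnt - 5 → (((¬(5*cnt = -8)) → ((m ≤ -7 → m = 2) ∧ (¬((2*n < 2*cnt - 1 → cnt + 2*m = -2) → 3*cnt + 2*n ≥ 0)))) ∧ (5*cnt = -8 → (¬((2*n < 2*cnt - 1 → cnt + 2*m = -2) → 3*cnt + 2*n ≥ 0))))) ∧ ((¬(2*n < cnt - 5)) → (¬((6*n < 2*m - 2 → 3*m = 2) → 3*m + 6*n ≥ 19))))) ∧ ((¬(2*m ≥ -8)) → ((2*n < cnt - 5 → (((¬(5*cnt = -8)) → ((m ≤ -7 → m = 2) ∧ (¬((2*n < 2*cnt - 1 → cnt + 2*m = -2) → 3*cnt + 2*n ≥ 0)))) ∧ (5*cnt = -8 → (¬((2*n < 2*cnt - 1 → cnt + 2*m = -2) → 3*cnt + 2*n ≥ 0))))) ∧ ((¬(2*n < cnt - 5)) → (¬((6*n < 2*m - 2 → 3*m = 2) → 3*m + 6*n ≥ 19))))))) ∧ ((¬(2*m ≥ -8)) → ((2*n < cnt - 5 → (((¬(5*cnt = -8)) → ((m ≤ -7 → m = 2) ∧ (¬((2*n < 2*cnt - 1 → cnt + 2*m = -2) → 3*cnt + 2*n ≥ 0)))) ∧ (5*cnt = -8 → (¬((2*n < 2*cnt - 1 → cnt + 2*m = -2) → 3*cnt + 2*n ≥ 0))))) ∧ ((¬(2*n < cnt - 5)) → (¬((6*n < 2*m - 2 → 3*m = 2) → 3*m + 6*n ≥ 19))))))) ∧ ((¬(2*m ≥ -8)) → ((2*n < cnt - 5 → (((¬(5*cnt = -8)) → ((m ≤ -7 → m = 2) ∧ (¬((2*n < 2*cnt - 1 → cnt + 2*m = -2) → 3*cnt + 2*n ≥ 0)))) ∧ (5*cnt = -8 → (¬((2*n < 2*cnt - 1 → cnt + 2*m = -2) → 3*cnt + 2*n ≥ 0))))) ∧ ((¬(2*n < cnt - 5)) → (¬((6*n < 2*m - 2 → 3*m = 2) → 3*m + 6*n ≥ 19)))))
  WP_4: (2*m ≥ -8 → ((m + n < -9 → n > 3) ∧ (2*m ≥ -8 → ((m + n < -9 → n > 3) ∧ (2*m ≥ -8 → ((m + n < -9 → n > 3) ∧ (2*m ≥ -8 → ((m + n < -9 → n > 3) ∧ (¬(2*m ≥ -8)) ∧ (2*n < cnt - 5 → (((¬(5*cnt = -8)) → ((m ≤ -7 → m = 2) ∧ (¬((2*n < 2*cnt - 1 → cnt + 2*m = -2) → 3*cnt + 2*n ≥ 0)))) ∧ (5*cnt = -8 → (¬((2*n < 2*cnt - 1 → cnt + 2*m = -2) → 3*cnt + 2*n ≥ 0))))) ∧ ((¬(2*n < cnt - 5)) → (¬((6*n < 2*m - 2 → 3*m = 2) → 3*m + 6*n ≥ 19))))) ∧ ((¬(2*m ≥ -8)) → ((2*n < cnt - 5 → (((¬(5*cnt = -8)) → ((m ≤ -7 → m = 2) ∧ (¬((2*n < 2*cnt - 1 → cnt + 2*m = -2) → 3*cnt + 2*n ≥ 0)))) ∧ (5*cnt = -8 → (¬((2*n < 2*cnt - 1 → cnt + 2*m = -2) → 3*cnt + 2*n ≥ 0))))) ∧ ((¬(2*n < cnt - 5)) → (¬((6*n < 2*m - 2 → 3*m = 2) → 3*m + 6*n ≥ 19))))))) ∧ ((¬(2*m ≥ -8)) → ((2*n < cnt - 5 → (((¬(5*cnt = -8)) → ((m ≤ -7 → m = 2) ∧ (¬((2*n < 2*cnt - 1 → cnt + 2*m = -2) → 3*cnt + 2*n ≥ 0)))) ∧ (5*cnt = -8 → (¬((2*n < 2*cnt - 1 → cnt + 2*m = -2) → 3*cnt + 2*n ≥ 0))))) ∧ ((¬(2*n < cnt - 5)) → (¬((6*n < 2*m - 2 → 3*m = 2) → 3*m + 6*n ≥ 19))))))) ∧ ((¬(2*m ≥ -8)) → ((2*n < cnt - 5 → (((¬(5*cnt = -8)) → ((m ≤ -7 → m = 2) ∧ (¬((2*n < 2*cnt - 1 → cnt + 2*m = -2) → 3*cnt + 2*n ≥ 0)))) ∧ (5*cnt = -8 → (¬((2*n < 2*cnt - 1 → cnt + 2*m = -2) → 3*cnt + 2*n ≥ 0))))) ∧ ((¬(2*n < cnt - 5)) → (¬((6*n < 2*m - 2 → 3*m = 2) → 3*m + 6*n ≥ 19))))))) ∧ ((¬(2*m ≥ -8)) → ((2*n < cnt - 5 → (((¬(5*cnt = -8)) → ((m ≤ -7 → m = 2) ∧ (¬((2*n < 2*cnt - 1 → cnt + 2*m = -2) → 3*cnt + 2*n ≥ 0)))) ∧ (5*cnt = -8 → (¬((2*n < 2*cnt - 1 → cnt + 2*m = -2) → 3*cnt + 2*n ≥ 0))))) ∧ ((¬(2*n < cnt - 5)) → (¬((6*n < 2*m - 2 → 3*m = 2) → 3*m + 6*n ≥ 19)))))
So before the loop: (2*m ≥ -8 → ((m + n < -9 → n > 3) ∧ (2*m ≥ -8 → ((m + n < -9 → n > 3) ∧ (2*m ≥ -8 → ((m + n < -9 → n > 3) ∧ (2*m ≥ -8 → ((m + n < -9 → n > 3) ∧ (¬(2*m ≥ -8)) ∧ (2*n < cnt - 5 → (((¬(5*cnt = -8)) → ((m ≤ -7 → m = 2) ∧ (¬((2*n < 2*cnt - 1 → cnt + 2*m = -2) → 3*cnt + 2*n ≥ 0)))) ∧ (5*cnt = -8 → (¬((2*n < 2*cnt - 1 → cnt + 2*m = -2) → 3*cnt + 2*n ≥ 0))))) ∧ ((¬(2*n < cnt - 5)) → (¬((6*n < 2*m - 2 → 3*m = 2) → 3*m + 6*n ≥ 19))))) ∧ ((¬(2*m ≥ -8)) → ((2*n < cnt - 5 → (((¬(5*cnt = -8)) → ((m ≤ -7 → m = 2) ∧ (¬((2*n < 2*cnt - 1 → cnt + 2*m = -2) → 3*cnt + 2*n ≥ 0)))) ∧ (5*cnt = -8 → (¬((2*n < 2*cnt - 1 → cnt + 2*m = -2) → 3*cnt + 2*n ≥ 0))))) ∧ ((¬(2*n < cnt - 5)) → (¬((6*n < 2*m - 2 → 3*m = 2) → 3*m + 6*n ≥ 19))))))) ∧ ((¬(2*m ≥ -8)) → ((2*n < cnt - 5 → (((¬(5*cnt = -8)) → ((m ≤ -7 → m = 2) ∧ (¬((2*n < 2*cnt - 1 → cnt + 2*m = -2) → 3*cnt + 2*n ≥ 0)))) ∧ (5*cnt = -8 → (¬((2*n < 2*cnt - 1 → cnt + 2*m = -2) → 3*cnt + 2*n ≥ 0))))) ∧ ((¬(2*n < cnt - 5)) → (¬((6*n < 2*m - 2 → 3*m = 2) → 3*m + 6*n ≥ 19))))))) ∧ ((¬(2*m ≥ -8)) → ((2*n < cnt - 5 → (((¬(5*cnt = -8)) → ((m ≤ -7 → m = 2) ∧ (¬((2*n < 2*cnt - 1 → cnt + 2*m = -2) → 3*cnt + 2*n ≥ 0)))) ∧ (5*cnt = -8 → (¬((2*n < 2*cnt - 1 → cnt + 2*m = -2) → 3*cnt + 2*n ≥ 0))))) ∧ ((¬(2*n < cnt - 5)) → (¬((6*n < 2*m - 2 → 3*m = 2) → 3*m + 6*n ≥ 19))))))) ∧ ((¬(2*m ≥ -8)) → ((2*n < cnt - 5 → (((¬(5*cnt = -8)) → ((m ≤ -7 → m = 2) ∧ (¬((2*n < 2*cnt - 1 → cnt + 2*m = -2) → 3*cnt + 2*n ≥ 0)))) ∧ (5*cnt = -8 → (¬((2*n < 2*cnt - 1 → cnt + 2*m = -2) → 3*cnt + 2*n ≥ 0))))) ∧ ((¬(2*n < cnt - 5)) → (¬((6*n < 2*m - 2 → 3*m = 2) → 3*m + 6*n ≥ 19)))))
The weakest precondition is (2*m ≥ -8 → ((m + n < -9 → n > 3) ∧ (2*m ≥ -8 → ((m + n < -9 → n > 3) ∧ (2*m ≥ -8 → ((m + n < -9 → n > 3) ∧ (2*m ≥ -8 → ((m + n < -9 → n > 3) ∧ (¬(2*m ≥ -8)) ∧ (2*n < cnt - 5 → (((¬(5*cnt = -8)) → ((m ≤ -7 → m = 2) ∧ (¬((2*n < 2*cnt - 1 → cnt + 2*m = -2) → 3*cnt + 2*n ≥ 0)))) ∧ (5*cnt = -8 → (¬((2*n < 2*cnt - 1 → cnt + 2*m = -2) → 3*cnt + 2*n ≥ 0))))) ∧ ((¬(2*n < cnt - 5)) → (¬((6*n < 2*m - 2 → 3*m = 2) → 3*m + 6*n ≥ 19))))) ∧ ((¬(2*m ≥ -8)) → ((2*n < cnt - 5 → (((¬(5*cnt = -8)) → ((m ≤ -7 → m = 2) ∧ (¬((2*n < 2*cnt - 1 → cnt + 2*m = -2) → 3*cnt + 2*n ≥ 0)))) ∧ (5*cnt = -8 → (¬((2*n < 2*cnt - 1 → cnt + 2*m = -2) → 3*cnt + 2*n ≥ 0))))) ∧ ((¬(2*n < cnt - 5)) → (¬((6*n < 2*m - 2 → 3*m = 2) → 3*m + 6*n ≥ 19))))))) ∧ ((¬(2*m ≥ -8)) → ((2*n < cnt - 5 → (((¬(5*cnt = -8)) → ((m ≤ -7 → m = 2) ∧ (¬((2*n < 2*cnt - 1 → cnt + 2*m = -2) → 3*cnt + 2*n ≥ 0)))) ∧ (5*cnt = -8 → (¬((2*n < 2*cnt - 1 → cnt + 2*m = -2) → 3*cnt + 2*n ≥ 0))))) ∧ ((¬(2*n < cnt - 5)) → (¬((6*n < 2*m - 2 → 3*m = 2) → 3*m + 6*n ≥ 19))))))) ∧ ((¬(2*m ≥ -8)) → ((2*n < cnt - 5 → (((¬(5*cnt = -8)) → ((m ≤ -7 → m = 2) ∧ (¬((2*n < 2*cnt - 1 → cnt + 2*m = -2) → 3*cnt + 2*n ≥ 0)))) ∧ (5*cnt = -8 → (¬((2*n < 2*cnt - 1 → cnt + 2*m = -2) → 3*cnt + 2*n ≥ 0))))) ∧ ((¬(2*n < cnt - 5)) → (¬((6*n < 2*m - 2 → 3*m = 2) → 3*m + 6*n ≥ 19))))))) ∧ ((¬(2*m ≥ -8)) → ((2*n < cnt - 5 → (((¬(5*cnt = -8)) → ((m ≤ -7 → m = 2) ∧ (¬((2*n < 2*cnt - 1 → cnt + 2*m = -2) → 3*cnt + 2*n ≥ 0)))) ∧ (5*cnt = -8 → (¬((2*n < 2*cnt - 1 → cnt + 2*m = -2) → 3*cnt + 2*n ≥ 0))))) ∧ ((¬(2*n < cnt - 5)) → (¬((6*n < 2*m - 2 → 3*m = 2) → 3*m + 6*n ≥ 19))))).
Check whether (2*m ≥ -8 → ((m + n < -9 → n > 3) ∧ (2*m ≥ -8 → ((m + n < -9 → n > 3) ∧ (2*m ≥ -8 → ((m + n < -9 → n > 3) ∧ (2*m ≥ -8 → ((m + n < -9 → n > 3) ∧ (¬(2*m ≥ -8)) ∧ (2*n < -6 → ((m ≤ -7 → m = 2) ∧ (¬((2*n < -3 → 2*m = -1) → 2*n ≥ 3)))) ∧ ((¬(2*n < -6)) → (¬((6*n < 2*m - 2 → 3*m = 2) → 3*m + 6*n ≥ 19))))) ∧ ((¬(2*m ≥ -8)) → ((2*n < -6 → ((m ≤ -7 → m = 2) ∧ (¬((2*n < -3 → 2*m = -1) → 2*n ≥ 3)))) ∧ ((¬(2*n < -6)) → (¬((6*n < 2*m - 2 → 3*m = 2) → 3*m + 6*n ≥ 19))))))) ∧ ((¬(2*m ≥ -8)) → ((2*n < -6 → ((m ≤ -7 → m = 2) ∧ (¬((2*n < -3 → 2*m = -1) → 2*n ≥ 3)))) ∧ ((¬(2*n < -6)) → (¬((6*n < 2*m - 2 → 3*m = 2) → 3*m + 6*n ≥ 19))))))) ∧ ((¬(2*m ≥ -8)) → ((2*n < -6 → ((m ≤ -7 → m = 2) ∧ (¬((2*n < -3 → 2*m = -1) → 2*n ≥ 3)))) ∧ ((¬(2*n < -6)) → (¬((6*n < 2*m - 2 → 3*m = 2) → 3*m + 6*n ≥ 19))))))) ∧ ((¬(2*m ≥ -8)) → ((2*n < -6 → ((m ≤ -7 → m = 2) ∧ (¬((2*n < -3 → 2*m = -1) → 2*n ≥ 3)))) ∧ ((¬(2*n < -6)) → (¬((6*n < 2*m - 2 → 3*m = 2) → 3*m + 6*n ≥ 19))))) ∧ cnt = 0 implies it.
Countermodel: at the initial state cnt = 0, m = -8, n = -3, the precondition holds but the weakest precondition fails.
Answer: invalid
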